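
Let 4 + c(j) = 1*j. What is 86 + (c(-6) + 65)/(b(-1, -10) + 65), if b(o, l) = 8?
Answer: 6333/73 ≈ 86.753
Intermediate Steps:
c(j) = -4 + j (c(j) = -4 + 1*j = -4 + j)
86 + (c(-6) + 65)/(b(-1, -10) + 65) = 86 + ((-4 - 6) + 65)/(8 + 65) = 86 + (-10 + 65)/73 = 86 + 55*(1/73) = 86 + 55/73 = 6333/73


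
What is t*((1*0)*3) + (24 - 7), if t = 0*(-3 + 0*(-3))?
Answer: 17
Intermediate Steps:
t = 0 (t = 0*(-3 + 0) = 0*(-3) = 0)
t*((1*0)*3) + (24 - 7) = 0*((1*0)*3) + (24 - 7) = 0*(0*3) + 17 = 0*0 + 17 = 0 + 17 = 17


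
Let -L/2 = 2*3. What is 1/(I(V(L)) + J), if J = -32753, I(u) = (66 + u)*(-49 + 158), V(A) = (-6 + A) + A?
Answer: -1/28829 ≈ -3.4687e-5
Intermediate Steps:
L = -12 (L = -4*3 = -2*6 = -12)
V(A) = -6 + 2*A
I(u) = 7194 + 109*u (I(u) = (66 + u)*109 = 7194 + 109*u)
1/(I(V(L)) + J) = 1/((7194 + 109*(-6 + 2*(-12))) - 32753) = 1/((7194 + 109*(-6 - 24)) - 32753) = 1/((7194 + 109*(-30)) - 32753) = 1/((7194 - 3270) - 32753) = 1/(3924 - 32753) = 1/(-28829) = -1/28829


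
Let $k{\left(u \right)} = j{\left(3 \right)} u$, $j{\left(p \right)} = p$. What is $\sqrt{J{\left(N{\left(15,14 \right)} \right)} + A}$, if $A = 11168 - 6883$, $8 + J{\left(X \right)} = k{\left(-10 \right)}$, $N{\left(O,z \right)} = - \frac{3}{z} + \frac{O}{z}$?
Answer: $\sqrt{4247} \approx 65.169$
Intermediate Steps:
$k{\left(u \right)} = 3 u$
$J{\left(X \right)} = -38$ ($J{\left(X \right)} = -8 + 3 \left(-10\right) = -8 - 30 = -38$)
$A = 4285$
$\sqrt{J{\left(N{\left(15,14 \right)} \right)} + A} = \sqrt{-38 + 4285} = \sqrt{4247}$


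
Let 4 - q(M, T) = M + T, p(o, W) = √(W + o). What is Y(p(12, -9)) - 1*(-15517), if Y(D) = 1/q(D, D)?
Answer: 15518 + √3/2 ≈ 15519.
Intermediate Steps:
q(M, T) = 4 - M - T (q(M, T) = 4 - (M + T) = 4 + (-M - T) = 4 - M - T)
Y(D) = 1/(4 - 2*D) (Y(D) = 1/(4 - D - D) = 1/(4 - 2*D))
Y(p(12, -9)) - 1*(-15517) = -1/(-4 + 2*√(-9 + 12)) - 1*(-15517) = -1/(-4 + 2*√3) + 15517 = 15517 - 1/(-4 + 2*√3)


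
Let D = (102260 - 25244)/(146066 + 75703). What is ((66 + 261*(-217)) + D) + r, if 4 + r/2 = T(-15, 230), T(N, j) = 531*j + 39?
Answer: 13879734229/73923 ≈ 1.8776e+5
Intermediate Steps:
T(N, j) = 39 + 531*j
r = 244330 (r = -8 + 2*(39 + 531*230) = -8 + 2*(39 + 122130) = -8 + 2*122169 = -8 + 244338 = 244330)
D = 25672/73923 (D = 77016/221769 = 77016*(1/221769) = 25672/73923 ≈ 0.34728)
((66 + 261*(-217)) + D) + r = ((66 + 261*(-217)) + 25672/73923) + 244330 = ((66 - 56637) + 25672/73923) + 244330 = (-56571 + 25672/73923) + 244330 = -4181872361/73923 + 244330 = 13879734229/73923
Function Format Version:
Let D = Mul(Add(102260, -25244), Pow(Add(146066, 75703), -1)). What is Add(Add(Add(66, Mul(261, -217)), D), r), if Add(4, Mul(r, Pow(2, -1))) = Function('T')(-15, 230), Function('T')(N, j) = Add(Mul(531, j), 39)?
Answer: Rational(13879734229, 73923) ≈ 1.8776e+5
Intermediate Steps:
Function('T')(N, j) = Add(39, Mul(531, j))
r = 244330 (r = Add(-8, Mul(2, Add(39, Mul(531, 230)))) = Add(-8, Mul(2, Add(39, 122130))) = Add(-8, Mul(2, 122169)) = Add(-8, 244338) = 244330)
D = Rational(25672, 73923) (D = Mul(77016, Pow(221769, -1)) = Mul(77016, Rational(1, 221769)) = Rational(25672, 73923) ≈ 0.34728)
Add(Add(Add(66, Mul(261, -217)), D), r) = Add(Add(Add(66, Mul(261, -217)), Rational(25672, 73923)), 244330) = Add(Add(Add(66, -56637), Rational(25672, 73923)), 244330) = Add(Add(-56571, Rational(25672, 73923)), 244330) = Add(Rational(-4181872361, 73923), 244330) = Rational(13879734229, 73923)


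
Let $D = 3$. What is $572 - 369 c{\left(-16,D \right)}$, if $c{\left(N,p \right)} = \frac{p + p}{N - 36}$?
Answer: $\frac{15979}{26} \approx 614.58$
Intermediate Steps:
$c{\left(N,p \right)} = \frac{2 p}{-36 + N}$
$572 - 369 c{\left(-16,D \right)} = 572 - 369 \cdot 2 \cdot 3 \frac{1}{-36 - 16} = 572 - 369 \cdot 2 \cdot 3 \frac{1}{-52} = 572 - 369 \cdot 2 \cdot 3 \left(- \frac{1}{52}\right) = 572 - - \frac{1107}{26} = 572 + \frac{1107}{26} = \frac{15979}{26}$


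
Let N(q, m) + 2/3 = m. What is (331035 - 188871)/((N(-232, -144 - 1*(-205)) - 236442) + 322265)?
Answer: 213246/128825 ≈ 1.6553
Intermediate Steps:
N(q, m) = -⅔ + m
(331035 - 188871)/((N(-232, -144 - 1*(-205)) - 236442) + 322265) = (331035 - 188871)/(((-⅔ + (-144 - 1*(-205))) - 236442) + 322265) = 142164/(((-⅔ + (-144 + 205)) - 236442) + 322265) = 142164/(((-⅔ + 61) - 236442) + 322265) = 142164/((181/3 - 236442) + 322265) = 142164/(-709145/3 + 322265) = 142164/(257650/3) = 142164*(3/257650) = 213246/128825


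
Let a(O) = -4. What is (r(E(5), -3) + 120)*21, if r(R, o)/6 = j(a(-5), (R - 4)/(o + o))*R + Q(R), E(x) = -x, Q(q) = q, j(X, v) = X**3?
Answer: 42210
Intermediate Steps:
r(R, o) = -378*R (r(R, o) = 6*((-4)**3*R + R) = 6*(-64*R + R) = 6*(-63*R) = -378*R)
(r(E(5), -3) + 120)*21 = (-(-378)*5 + 120)*21 = (-378*(-5) + 120)*21 = (1890 + 120)*21 = 2010*21 = 42210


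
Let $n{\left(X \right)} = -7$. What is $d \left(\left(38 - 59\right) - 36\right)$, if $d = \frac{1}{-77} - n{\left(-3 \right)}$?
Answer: $- \frac{30666}{77} \approx -398.26$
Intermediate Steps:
$d = \frac{538}{77}$ ($d = \frac{1}{-77} - -7 = - \frac{1}{77} + 7 = \frac{538}{77} \approx 6.987$)
$d \left(\left(38 - 59\right) - 36\right) = \frac{538 \left(\left(38 - 59\right) - 36\right)}{77} = \frac{538 \left(-21 - 36\right)}{77} = \frac{538}{77} \left(-57\right) = - \frac{30666}{77}$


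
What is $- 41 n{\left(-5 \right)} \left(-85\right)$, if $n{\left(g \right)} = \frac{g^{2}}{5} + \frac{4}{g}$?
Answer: $14637$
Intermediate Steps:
$n{\left(g \right)} = \frac{4}{g} + \frac{g^{2}}{5}$ ($n{\left(g \right)} = g^{2} \cdot \frac{1}{5} + \frac{4}{g} = \frac{g^{2}}{5} + \frac{4}{g} = \frac{4}{g} + \frac{g^{2}}{5}$)
$- 41 n{\left(-5 \right)} \left(-85\right) = - 41 \frac{20 + \left(-5\right)^{3}}{5 \left(-5\right)} \left(-85\right) = - 41 \cdot \frac{1}{5} \left(- \frac{1}{5}\right) \left(20 - 125\right) \left(-85\right) = - 41 \cdot \frac{1}{5} \left(- \frac{1}{5}\right) \left(-105\right) \left(-85\right) = \left(-41\right) \frac{21}{5} \left(-85\right) = \left(- \frac{861}{5}\right) \left(-85\right) = 14637$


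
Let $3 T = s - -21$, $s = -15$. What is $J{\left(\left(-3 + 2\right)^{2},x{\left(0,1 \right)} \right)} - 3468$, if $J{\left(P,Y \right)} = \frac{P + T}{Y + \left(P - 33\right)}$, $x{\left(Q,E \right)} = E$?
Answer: $- \frac{107511}{31} \approx -3468.1$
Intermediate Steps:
$T = 2$ ($T = \frac{-15 - -21}{3} = \frac{-15 + 21}{3} = \frac{1}{3} \cdot 6 = 2$)
$J{\left(P,Y \right)} = \frac{2 + P}{-33 + P + Y}$ ($J{\left(P,Y \right)} = \frac{P + 2}{Y + \left(P - 33\right)} = \frac{2 + P}{Y + \left(-33 + P\right)} = \frac{2 + P}{-33 + P + Y}$)
$J{\left(\left(-3 + 2\right)^{2},x{\left(0,1 \right)} \right)} - 3468 = \frac{2 + \left(-3 + 2\right)^{2}}{-33 + \left(-3 + 2\right)^{2} + 1} - 3468 = \frac{2 + \left(-1\right)^{2}}{-33 + \left(-1\right)^{2} + 1} - 3468 = \frac{2 + 1}{-33 + 1 + 1} - 3468 = \frac{1}{-31} \cdot 3 - 3468 = \left(- \frac{1}{31}\right) 3 - 3468 = - \frac{3}{31} - 3468 = - \frac{107511}{31}$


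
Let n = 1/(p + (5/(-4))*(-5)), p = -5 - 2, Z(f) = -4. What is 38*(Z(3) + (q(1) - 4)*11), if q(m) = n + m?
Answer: -5890/3 ≈ -1963.3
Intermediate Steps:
p = -7
n = -4/3 (n = 1/(-7 + (5/(-4))*(-5)) = 1/(-7 + (5*(-¼))*(-5)) = 1/(-7 - 5/4*(-5)) = 1/(-7 + 25/4) = 1/(-¾) = -4/3 ≈ -1.3333)
q(m) = -4/3 + m
38*(Z(3) + (q(1) - 4)*11) = 38*(-4 + ((-4/3 + 1) - 4)*11) = 38*(-4 + (-⅓ - 4)*11) = 38*(-4 - 13/3*11) = 38*(-4 - 143/3) = 38*(-155/3) = -5890/3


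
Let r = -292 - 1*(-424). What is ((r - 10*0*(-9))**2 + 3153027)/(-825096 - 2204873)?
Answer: -3170451/3029969 ≈ -1.0464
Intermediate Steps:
r = 132 (r = -292 + 424 = 132)
((r - 10*0*(-9))**2 + 3153027)/(-825096 - 2204873) = ((132 - 10*0*(-9))**2 + 3153027)/(-825096 - 2204873) = ((132 + 0*(-9))**2 + 3153027)/(-3029969) = ((132 + 0)**2 + 3153027)*(-1/3029969) = (132**2 + 3153027)*(-1/3029969) = (17424 + 3153027)*(-1/3029969) = 3170451*(-1/3029969) = -3170451/3029969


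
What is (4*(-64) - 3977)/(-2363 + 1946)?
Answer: 1411/139 ≈ 10.151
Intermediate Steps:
(4*(-64) - 3977)/(-2363 + 1946) = (-256 - 3977)/(-417) = -4233*(-1/417) = 1411/139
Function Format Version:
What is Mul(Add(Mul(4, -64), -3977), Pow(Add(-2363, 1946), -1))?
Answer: Rational(1411, 139) ≈ 10.151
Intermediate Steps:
Mul(Add(Mul(4, -64), -3977), Pow(Add(-2363, 1946), -1)) = Mul(Add(-256, -3977), Pow(-417, -1)) = Mul(-4233, Rational(-1, 417)) = Rational(1411, 139)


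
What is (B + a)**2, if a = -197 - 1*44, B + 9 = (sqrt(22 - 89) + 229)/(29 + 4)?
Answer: (8021 - I*sqrt(67))**2/1089 ≈ 59078.0 - 120.58*I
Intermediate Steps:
B = -68/33 + I*sqrt(67)/33 (B = -9 + (sqrt(22 - 89) + 229)/(29 + 4) = -9 + (sqrt(-67) + 229)/33 = -9 + (I*sqrt(67) + 229)*(1/33) = -9 + (229 + I*sqrt(67))*(1/33) = -9 + (229/33 + I*sqrt(67)/33) = -68/33 + I*sqrt(67)/33 ≈ -2.0606 + 0.24804*I)
a = -241 (a = -197 - 44 = -241)
(B + a)**2 = ((-68/33 + I*sqrt(67)/33) - 241)**2 = (-8021/33 + I*sqrt(67)/33)**2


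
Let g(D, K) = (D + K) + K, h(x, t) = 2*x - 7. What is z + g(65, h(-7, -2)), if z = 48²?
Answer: 2327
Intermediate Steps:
h(x, t) = -7 + 2*x
g(D, K) = D + 2*K
z = 2304
z + g(65, h(-7, -2)) = 2304 + (65 + 2*(-7 + 2*(-7))) = 2304 + (65 + 2*(-7 - 14)) = 2304 + (65 + 2*(-21)) = 2304 + (65 - 42) = 2304 + 23 = 2327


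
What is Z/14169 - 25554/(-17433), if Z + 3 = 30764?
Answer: 99814571/27445353 ≈ 3.6368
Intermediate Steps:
Z = 30761 (Z = -3 + 30764 = 30761)
Z/14169 - 25554/(-17433) = 30761/14169 - 25554/(-17433) = 30761*(1/14169) - 25554*(-1/17433) = 30761/14169 + 8518/5811 = 99814571/27445353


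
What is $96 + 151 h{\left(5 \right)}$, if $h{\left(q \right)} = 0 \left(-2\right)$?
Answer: $96$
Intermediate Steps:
$h{\left(q \right)} = 0$
$96 + 151 h{\left(5 \right)} = 96 + 151 \cdot 0 = 96 + 0 = 96$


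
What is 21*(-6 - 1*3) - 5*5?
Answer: -214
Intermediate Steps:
21*(-6 - 1*3) - 5*5 = 21*(-6 - 3) - 25 = 21*(-9) - 25 = -189 - 25 = -214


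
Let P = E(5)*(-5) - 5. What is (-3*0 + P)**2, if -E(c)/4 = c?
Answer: 9025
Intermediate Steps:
E(c) = -4*c
P = 95 (P = -4*5*(-5) - 5 = -20*(-5) - 5 = 100 - 5 = 95)
(-3*0 + P)**2 = (-3*0 + 95)**2 = (0 + 95)**2 = 95**2 = 9025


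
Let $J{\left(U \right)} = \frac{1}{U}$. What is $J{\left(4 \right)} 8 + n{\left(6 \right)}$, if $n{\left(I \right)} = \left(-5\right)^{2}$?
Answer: $27$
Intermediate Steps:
$n{\left(I \right)} = 25$
$J{\left(4 \right)} 8 + n{\left(6 \right)} = \frac{1}{4} \cdot 8 + 25 = 2 + 25 = 27$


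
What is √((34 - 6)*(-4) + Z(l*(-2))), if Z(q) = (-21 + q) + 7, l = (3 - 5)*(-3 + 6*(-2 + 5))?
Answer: I*√66 ≈ 8.124*I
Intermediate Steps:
l = -30 (l = -2*(-3 + 6*3) = -2*(-3 + 18) = -2*15 = -30)
Z(q) = -14 + q
√((34 - 6)*(-4) + Z(l*(-2))) = √((34 - 6)*(-4) + (-14 - 30*(-2))) = √(28*(-4) + (-14 + 60)) = √(-112 + 46) = √(-66) = I*√66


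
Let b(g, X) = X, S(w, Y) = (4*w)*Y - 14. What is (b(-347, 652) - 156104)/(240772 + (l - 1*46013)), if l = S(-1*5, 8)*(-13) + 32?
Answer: -155452/197053 ≈ -0.78888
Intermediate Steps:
S(w, Y) = -14 + 4*Y*w (S(w, Y) = 4*Y*w - 14 = -14 + 4*Y*w)
l = 2294 (l = (-14 + 4*8*(-1*5))*(-13) + 32 = (-14 + 4*8*(-5))*(-13) + 32 = (-14 - 160)*(-13) + 32 = -174*(-13) + 32 = 2262 + 32 = 2294)
(b(-347, 652) - 156104)/(240772 + (l - 1*46013)) = (652 - 156104)/(240772 + (2294 - 1*46013)) = -155452/(240772 + (2294 - 46013)) = -155452/(240772 - 43719) = -155452/197053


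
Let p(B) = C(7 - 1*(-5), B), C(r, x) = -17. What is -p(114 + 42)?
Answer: 17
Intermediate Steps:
p(B) = -17
-p(114 + 42) = -1*(-17) = 17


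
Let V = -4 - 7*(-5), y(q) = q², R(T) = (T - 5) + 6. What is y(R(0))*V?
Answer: 31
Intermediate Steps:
R(T) = 1 + T (R(T) = (-5 + T) + 6 = 1 + T)
V = 31 (V = -4 + 35 = 31)
y(R(0))*V = (1 + 0)²*31 = 1²*31 = 1*31 = 31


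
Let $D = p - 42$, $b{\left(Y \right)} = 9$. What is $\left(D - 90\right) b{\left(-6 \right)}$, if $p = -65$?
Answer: $-1773$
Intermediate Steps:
$D = -107$ ($D = -65 - 42 = -107$)
$\left(D - 90\right) b{\left(-6 \right)} = \left(-107 - 90\right) 9 = \left(-197\right) 9 = -1773$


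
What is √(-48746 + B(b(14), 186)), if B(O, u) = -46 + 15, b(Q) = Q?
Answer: I*√48777 ≈ 220.86*I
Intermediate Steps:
B(O, u) = -31
√(-48746 + B(b(14), 186)) = √(-48746 - 31) = √(-48777) = I*√48777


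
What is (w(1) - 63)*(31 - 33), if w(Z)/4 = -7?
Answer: 182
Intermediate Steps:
w(Z) = -28 (w(Z) = 4*(-7) = -28)
(w(1) - 63)*(31 - 33) = (-28 - 63)*(31 - 33) = -91*(-2) = 182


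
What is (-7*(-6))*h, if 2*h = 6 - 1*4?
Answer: 42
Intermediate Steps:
h = 1 (h = (6 - 1*4)/2 = (6 - 4)/2 = (½)*2 = 1)
(-7*(-6))*h = -7*(-6)*1 = 42*1 = 42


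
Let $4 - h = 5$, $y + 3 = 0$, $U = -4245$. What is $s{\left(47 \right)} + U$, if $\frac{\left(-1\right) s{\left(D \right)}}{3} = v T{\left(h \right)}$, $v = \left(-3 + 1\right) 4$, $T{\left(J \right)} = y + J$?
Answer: $-4341$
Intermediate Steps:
$y = -3$ ($y = -3 + 0 = -3$)
$h = -1$ ($h = 4 - 5 = -1$)
$T{\left(J \right)} = -3 + J$
$v = -8$ ($v = \left(-2\right) 4 = -8$)
$s{\left(D \right)} = -96$ ($s{\left(D \right)} = - 3 \left(- 8 \left(-3 - 1\right)\right) = - 3 \left(\left(-8\right) \left(-4\right)\right) = \left(-3\right) 32 = -96$)
$s{\left(47 \right)} + U = -96 - 4245 = -4341$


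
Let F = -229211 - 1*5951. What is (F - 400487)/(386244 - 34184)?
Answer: -635649/352060 ≈ -1.8055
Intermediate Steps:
F = -235162 (F = -229211 - 5951 = -235162)
(F - 400487)/(386244 - 34184) = (-235162 - 400487)/(386244 - 34184) = -635649/352060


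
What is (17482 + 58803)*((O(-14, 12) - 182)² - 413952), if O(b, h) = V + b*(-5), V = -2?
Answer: -30586928460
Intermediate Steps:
O(b, h) = -2 - 5*b (O(b, h) = -2 + b*(-5) = -2 - 5*b)
(17482 + 58803)*((O(-14, 12) - 182)² - 413952) = (17482 + 58803)*(((-2 - 5*(-14)) - 182)² - 413952) = 76285*(((-2 + 70) - 182)² - 413952) = 76285*((68 - 182)² - 413952) = 76285*((-114)² - 413952) = 76285*(12996 - 413952) = 76285*(-400956) = -30586928460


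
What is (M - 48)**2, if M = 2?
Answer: 2116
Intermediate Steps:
(M - 48)**2 = (2 - 48)**2 = (-46)**2 = 2116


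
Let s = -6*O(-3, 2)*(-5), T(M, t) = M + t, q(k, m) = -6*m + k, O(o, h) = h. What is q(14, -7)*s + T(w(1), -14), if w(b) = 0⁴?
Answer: 3346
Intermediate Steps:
w(b) = 0
q(k, m) = k - 6*m
s = 60 (s = -6*2*(-5) = -12*(-5) = 60)
q(14, -7)*s + T(w(1), -14) = (14 - 6*(-7))*60 + (0 - 14) = (14 + 42)*60 - 14 = 56*60 - 14 = 3360 - 14 = 3346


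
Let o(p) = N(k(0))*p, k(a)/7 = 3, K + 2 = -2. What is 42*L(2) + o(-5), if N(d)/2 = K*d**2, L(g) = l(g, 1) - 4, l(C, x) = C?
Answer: 17556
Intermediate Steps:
K = -4 (K = -2 - 2 = -4)
k(a) = 21 (k(a) = 7*3 = 21)
L(g) = -4 + g (L(g) = g - 4 = -4 + g)
N(d) = -8*d**2 (N(d) = 2*(-4*d**2) = -8*d**2)
o(p) = -3528*p (o(p) = (-8*21**2)*p = (-8*441)*p = -3528*p)
42*L(2) + o(-5) = 42*(-4 + 2) - 3528*(-5) = 42*(-2) + 17640 = -84 + 17640 = 17556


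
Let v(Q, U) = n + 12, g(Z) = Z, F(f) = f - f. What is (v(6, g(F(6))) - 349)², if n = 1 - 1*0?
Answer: 112896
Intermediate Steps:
F(f) = 0
n = 1 (n = 1 + 0 = 1)
v(Q, U) = 13 (v(Q, U) = 1 + 12 = 13)
(v(6, g(F(6))) - 349)² = (13 - 349)² = (-336)² = 112896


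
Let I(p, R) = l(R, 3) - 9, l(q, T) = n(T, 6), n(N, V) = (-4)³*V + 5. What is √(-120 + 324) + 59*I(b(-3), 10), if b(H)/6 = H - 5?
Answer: -22892 + 2*√51 ≈ -22878.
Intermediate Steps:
b(H) = -30 + 6*H (b(H) = 6*(H - 5) = 6*(-5 + H) = -30 + 6*H)
n(N, V) = 5 - 64*V (n(N, V) = -64*V + 5 = 5 - 64*V)
l(q, T) = -379 (l(q, T) = 5 - 64*6 = 5 - 384 = -379)
I(p, R) = -388 (I(p, R) = -379 - 9 = -388)
√(-120 + 324) + 59*I(b(-3), 10) = √(-120 + 324) + 59*(-388) = √204 - 22892 = 2*√51 - 22892 = -22892 + 2*√51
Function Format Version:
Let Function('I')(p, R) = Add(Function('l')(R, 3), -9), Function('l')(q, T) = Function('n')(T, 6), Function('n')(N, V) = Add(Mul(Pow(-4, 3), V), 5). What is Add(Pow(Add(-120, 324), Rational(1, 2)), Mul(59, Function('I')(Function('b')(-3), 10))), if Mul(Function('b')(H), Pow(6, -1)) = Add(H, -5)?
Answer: Add(-22892, Mul(2, Pow(51, Rational(1, 2)))) ≈ -22878.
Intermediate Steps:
Function('b')(H) = Add(-30, Mul(6, H)) (Function('b')(H) = Mul(6, Add(H, -5)) = Mul(6, Add(-5, H)) = Add(-30, Mul(6, H)))
Function('n')(N, V) = Add(5, Mul(-64, V)) (Function('n')(N, V) = Add(Mul(-64, V), 5) = Add(5, Mul(-64, V)))
Function('l')(q, T) = -379 (Function('l')(q, T) = Add(5, Mul(-64, 6)) = Add(5, -384) = -379)
Function('I')(p, R) = -388 (Function('I')(p, R) = Add(-379, -9) = -388)
Add(Pow(Add(-120, 324), Rational(1, 2)), Mul(59, Function('I')(Function('b')(-3), 10))) = Add(Pow(Add(-120, 324), Rational(1, 2)), Mul(59, -388)) = Add(Pow(204, Rational(1, 2)), -22892) = Add(Mul(2, Pow(51, Rational(1, 2))), -22892) = Add(-22892, Mul(2, Pow(51, Rational(1, 2))))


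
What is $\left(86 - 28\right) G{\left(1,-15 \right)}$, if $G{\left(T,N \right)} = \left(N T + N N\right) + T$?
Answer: $12238$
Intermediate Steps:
$G{\left(T,N \right)} = T + N^{2} + N T$ ($G{\left(T,N \right)} = \left(N T + N^{2}\right) + T = \left(N^{2} + N T\right) + T = T + N^{2} + N T$)
$\left(86 - 28\right) G{\left(1,-15 \right)} = \left(86 - 28\right) \left(1 + \left(-15\right)^{2} - 15\right) = 58 \left(1 + 225 - 15\right) = 58 \cdot 211 = 12238$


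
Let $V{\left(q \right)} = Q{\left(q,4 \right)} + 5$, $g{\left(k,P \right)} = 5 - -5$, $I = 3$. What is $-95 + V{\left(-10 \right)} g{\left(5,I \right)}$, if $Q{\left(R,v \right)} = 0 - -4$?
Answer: $-5$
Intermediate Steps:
$Q{\left(R,v \right)} = 4$ ($Q{\left(R,v \right)} = 0 + 4 = 4$)
$g{\left(k,P \right)} = 10$ ($g{\left(k,P \right)} = 5 + 5 = 10$)
$V{\left(q \right)} = 9$ ($V{\left(q \right)} = 4 + 5 = 9$)
$-95 + V{\left(-10 \right)} g{\left(5,I \right)} = -95 + 9 \cdot 10 = -95 + 90 = -5$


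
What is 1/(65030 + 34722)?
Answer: 1/99752 ≈ 1.0025e-5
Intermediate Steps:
1/(65030 + 34722) = 1/99752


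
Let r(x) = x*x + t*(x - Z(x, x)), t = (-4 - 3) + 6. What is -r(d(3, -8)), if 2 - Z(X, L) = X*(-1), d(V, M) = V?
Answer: -11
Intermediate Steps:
Z(X, L) = 2 + X (Z(X, L) = 2 - X*(-1) = 2 - (-1)*X = 2 + X)
t = -1 (t = -7 + 6 = -1)
r(x) = 2 + x**2 (r(x) = x*x - (x - (2 + x)) = x**2 - (x + (-2 - x)) = x**2 - 1*(-2) = x**2 + 2 = 2 + x**2)
-r(d(3, -8)) = -(2 + 3**2) = -(2 + 9) = -1*11 = -11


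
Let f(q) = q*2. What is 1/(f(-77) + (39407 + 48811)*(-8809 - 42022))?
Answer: -1/4484209312 ≈ -2.2300e-10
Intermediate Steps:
f(q) = 2*q
1/(f(-77) + (39407 + 48811)*(-8809 - 42022)) = 1/(2*(-77) + (39407 + 48811)*(-8809 - 42022)) = 1/(-154 + 88218*(-50831)) = 1/(-154 - 4484209158) = 1/(-4484209312) = -1/4484209312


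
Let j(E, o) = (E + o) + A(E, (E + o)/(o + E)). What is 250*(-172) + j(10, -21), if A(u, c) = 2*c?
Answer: -43009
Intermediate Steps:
j(E, o) = 2 + E + o (j(E, o) = (E + o) + 2*((E + o)/(o + E)) = (E + o) + 2*((E + o)/(E + o)) = (E + o) + 2*1 = (E + o) + 2 = 2 + E + o)
250*(-172) + j(10, -21) = 250*(-172) + (2 + 10 - 21) = -43000 - 9 = -43009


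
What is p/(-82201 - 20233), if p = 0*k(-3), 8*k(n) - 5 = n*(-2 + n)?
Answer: 0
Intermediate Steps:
k(n) = 5/8 + n*(-2 + n)/8 (k(n) = 5/8 + (n*(-2 + n))/8 = 5/8 + n*(-2 + n)/8)
p = 0 (p = 0*(5/8 - 1/4*(-3) + (1/8)*(-3)**2) = 0*(5/8 + 3/4 + (1/8)*9) = 0*(5/8 + 3/4 + 9/8) = 0*(5/2) = 0)
p/(-82201 - 20233) = 0/(-82201 - 20233) = 0/(-102434) = 0*(-1/102434) = 0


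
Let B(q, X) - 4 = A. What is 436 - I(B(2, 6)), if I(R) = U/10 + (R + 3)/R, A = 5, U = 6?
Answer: 6511/15 ≈ 434.07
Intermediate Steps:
B(q, X) = 9 (B(q, X) = 4 + 5 = 9)
I(R) = 3/5 + (3 + R)/R (I(R) = 6/10 + (R + 3)/R = 6*(1/10) + (3 + R)/R = 3/5 + (3 + R)/R)
436 - I(B(2, 6)) = 436 - (8/5 + 3/9) = 436 - (8/5 + 3*(1/9)) = 436 - (8/5 + 1/3) = 436 - 1*29/15 = 436 - 29/15 = 6511/15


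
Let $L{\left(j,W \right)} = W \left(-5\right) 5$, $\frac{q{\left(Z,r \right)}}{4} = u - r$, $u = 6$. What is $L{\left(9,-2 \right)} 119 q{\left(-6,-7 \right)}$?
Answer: $309400$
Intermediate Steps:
$q{\left(Z,r \right)} = 24 - 4 r$ ($q{\left(Z,r \right)} = 4 \left(6 - r\right) = 24 - 4 r$)
$L{\left(j,W \right)} = - 25 W$ ($L{\left(j,W \right)} = - 5 W 5 = - 25 W$)
$L{\left(9,-2 \right)} 119 q{\left(-6,-7 \right)} = \left(-25\right) \left(-2\right) 119 \left(24 - -28\right) = 50 \cdot 119 \left(24 + 28\right) = 5950 \cdot 52 = 309400$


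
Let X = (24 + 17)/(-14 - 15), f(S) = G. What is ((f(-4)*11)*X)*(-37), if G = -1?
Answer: -16687/29 ≈ -575.41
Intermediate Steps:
f(S) = -1
X = -41/29 (X = 41/(-29) = 41*(-1/29) = -41/29 ≈ -1.4138)
((f(-4)*11)*X)*(-37) = (-1*11*(-41/29))*(-37) = -11*(-41/29)*(-37) = (451/29)*(-37) = -16687/29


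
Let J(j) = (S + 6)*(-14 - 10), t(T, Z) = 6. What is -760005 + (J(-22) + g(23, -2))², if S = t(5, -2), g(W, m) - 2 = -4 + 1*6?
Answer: -679349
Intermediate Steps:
g(W, m) = 4 (g(W, m) = 2 + (-4 + 1*6) = 2 + (-4 + 6) = 2 + 2 = 4)
S = 6
J(j) = -288 (J(j) = (6 + 6)*(-14 - 10) = 12*(-24) = -288)
-760005 + (J(-22) + g(23, -2))² = -760005 + (-288 + 4)² = -760005 + (-284)² = -760005 + 80656 = -679349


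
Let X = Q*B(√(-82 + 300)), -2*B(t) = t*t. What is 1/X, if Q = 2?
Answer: -1/218 ≈ -0.0045872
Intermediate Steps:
B(t) = -t²/2 (B(t) = -t*t/2 = -t²/2)
X = -218 (X = 2*(-(√(-82 + 300))²/2) = 2*(-(√218)²/2) = 2*(-½*218) = 2*(-109) = -218)
1/X = 1/(-218) = -1/218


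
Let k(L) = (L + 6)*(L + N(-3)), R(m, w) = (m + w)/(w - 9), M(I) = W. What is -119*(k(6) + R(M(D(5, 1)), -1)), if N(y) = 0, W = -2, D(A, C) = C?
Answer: -86037/10 ≈ -8603.7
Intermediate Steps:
M(I) = -2
R(m, w) = (m + w)/(-9 + w)
k(L) = L*(6 + L) (k(L) = (L + 6)*(L + 0) = (6 + L)*L = L*(6 + L))
-119*(k(6) + R(M(D(5, 1)), -1)) = -119*(6*(6 + 6) + (-2 - 1)/(-9 - 1)) = -119*(6*12 - 3/(-10)) = -119*(72 - ⅒*(-3)) = -119*(72 + 3/10) = -119*723/10 = -86037/10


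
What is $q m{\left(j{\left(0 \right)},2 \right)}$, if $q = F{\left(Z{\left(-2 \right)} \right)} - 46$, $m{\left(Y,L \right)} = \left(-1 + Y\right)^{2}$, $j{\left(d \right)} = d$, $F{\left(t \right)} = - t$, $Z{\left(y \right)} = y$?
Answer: $-44$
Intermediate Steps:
$q = -44$ ($q = \left(-1\right) \left(-2\right) - 46 = 2 - 46 = -44$)
$q m{\left(j{\left(0 \right)},2 \right)} = - 44 \left(-1 + 0\right)^{2} = - 44 \left(-1\right)^{2} = \left(-44\right) 1 = -44$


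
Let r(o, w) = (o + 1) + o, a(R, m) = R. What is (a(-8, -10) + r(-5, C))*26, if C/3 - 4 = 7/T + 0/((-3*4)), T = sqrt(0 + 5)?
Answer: -442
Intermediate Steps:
T = sqrt(5) ≈ 2.2361
C = 12 + 21*sqrt(5)/5 (C = 12 + 3*(7/(sqrt(5)) + 0/((-3*4))) = 12 + 3*(7*(sqrt(5)/5) + 0/(-12)) = 12 + 3*(7*sqrt(5)/5 + 0*(-1/12)) = 12 + 3*(7*sqrt(5)/5 + 0) = 12 + 3*(7*sqrt(5)/5) = 12 + 21*sqrt(5)/5 ≈ 21.391)
r(o, w) = 1 + 2*o (r(o, w) = (1 + o) + o = 1 + 2*o)
(a(-8, -10) + r(-5, C))*26 = (-8 + (1 + 2*(-5)))*26 = (-8 + (1 - 10))*26 = (-8 - 9)*26 = -17*26 = -442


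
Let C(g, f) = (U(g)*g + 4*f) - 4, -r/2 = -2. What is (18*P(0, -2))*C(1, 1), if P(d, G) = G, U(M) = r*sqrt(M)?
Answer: -144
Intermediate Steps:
r = 4 (r = -2*(-2) = 4)
U(M) = 4*sqrt(M)
C(g, f) = -4 + 4*f + 4*g**(3/2) (C(g, f) = ((4*sqrt(g))*g + 4*f) - 4 = (4*g**(3/2) + 4*f) - 4 = (4*f + 4*g**(3/2)) - 4 = -4 + 4*f + 4*g**(3/2))
(18*P(0, -2))*C(1, 1) = (18*(-2))*(-4 + 4*1 + 4*1**(3/2)) = -36*(-4 + 4 + 4*1) = -36*(-4 + 4 + 4) = -36*4 = -144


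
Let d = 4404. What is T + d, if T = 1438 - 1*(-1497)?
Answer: 7339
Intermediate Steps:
T = 2935 (T = 1438 + 1497 = 2935)
T + d = 2935 + 4404 = 7339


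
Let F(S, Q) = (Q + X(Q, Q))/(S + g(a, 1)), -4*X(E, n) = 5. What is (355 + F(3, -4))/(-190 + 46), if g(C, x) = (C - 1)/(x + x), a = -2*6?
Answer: -713/288 ≈ -2.4757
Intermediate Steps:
a = -12
X(E, n) = -5/4 (X(E, n) = -¼*5 = -5/4)
g(C, x) = (-1 + C)/(2*x) (g(C, x) = (-1 + C)/((2*x)) = (-1 + C)*(1/(2*x)) = (-1 + C)/(2*x))
F(S, Q) = (-5/4 + Q)/(-13/2 + S) (F(S, Q) = (Q - 5/4)/(S + (½)*(-1 - 12)/1) = (-5/4 + Q)/(S + (½)*1*(-13)) = (-5/4 + Q)/(S - 13/2) = (-5/4 + Q)/(-13/2 + S))
(355 + F(3, -4))/(-190 + 46) = (355 + (-5 + 4*(-4))/(2*(-13 + 2*3)))/(-190 + 46) = (355 + (-5 - 16)/(2*(-13 + 6)))/(-144) = (355 + (½)*(-21)/(-7))*(-1/144) = (355 + (½)*(-⅐)*(-21))*(-1/144) = (355 + 3/2)*(-1/144) = (713/2)*(-1/144) = -713/288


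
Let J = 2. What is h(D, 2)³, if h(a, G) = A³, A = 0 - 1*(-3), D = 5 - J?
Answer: 19683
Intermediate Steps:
D = 3 (D = 5 - 1*2 = 5 - 2 = 3)
A = 3 (A = 0 + 3 = 3)
h(a, G) = 27 (h(a, G) = 3³ = 27)
h(D, 2)³ = 27³ = 19683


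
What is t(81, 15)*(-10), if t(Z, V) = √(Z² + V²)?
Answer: -30*√754 ≈ -823.77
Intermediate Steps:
t(Z, V) = √(V² + Z²)
t(81, 15)*(-10) = √(15² + 81²)*(-10) = √(225 + 6561)*(-10) = √6786*(-10) = (3*√754)*(-10) = -30*√754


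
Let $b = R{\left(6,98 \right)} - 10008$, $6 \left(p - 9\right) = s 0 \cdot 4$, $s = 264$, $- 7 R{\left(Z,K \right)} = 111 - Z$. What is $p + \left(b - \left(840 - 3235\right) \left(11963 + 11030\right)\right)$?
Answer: $55058221$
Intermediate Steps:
$R{\left(Z,K \right)} = - \frac{111}{7} + \frac{Z}{7}$ ($R{\left(Z,K \right)} = - \frac{111 - Z}{7} = - \frac{111}{7} + \frac{Z}{7}$)
$p = 9$ ($p = 9 + \frac{264 \cdot 0 \cdot 4}{6} = 9 + \frac{264 \cdot 0}{6} = 9 + \frac{1}{6} \cdot 0 = 9 + 0 = 9$)
$b = -10023$ ($b = \left(- \frac{111}{7} + \frac{1}{7} \cdot 6\right) - 10008 = \left(- \frac{111}{7} + \frac{6}{7}\right) - 10008 = -15 - 10008 = -10023$)
$p + \left(b - \left(840 - 3235\right) \left(11963 + 11030\right)\right) = 9 - \left(10023 + \left(840 - 3235\right) \left(11963 + 11030\right)\right) = 9 - \left(10023 - 55068235\right) = 9 - -55058212 = 9 + \left(-10023 + 55068235\right) = 9 + 55058212 = 55058221$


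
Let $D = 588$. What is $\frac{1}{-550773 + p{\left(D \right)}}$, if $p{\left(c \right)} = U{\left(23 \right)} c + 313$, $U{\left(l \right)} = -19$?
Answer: $- \frac{1}{561632} \approx -1.7805 \cdot 10^{-6}$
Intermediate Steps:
$p{\left(c \right)} = 313 - 19 c$ ($p{\left(c \right)} = - 19 c + 313 = 313 - 19 c$)
$\frac{1}{-550773 + p{\left(D \right)}} = \frac{1}{-550773 + \left(313 - 11172\right)} = \frac{1}{-550773 - 10859} = \frac{1}{-561632} = - \frac{1}{561632}$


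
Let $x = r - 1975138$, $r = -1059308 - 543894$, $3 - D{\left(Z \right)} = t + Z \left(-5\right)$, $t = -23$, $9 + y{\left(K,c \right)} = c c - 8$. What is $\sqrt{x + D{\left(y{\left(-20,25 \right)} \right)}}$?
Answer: $i \sqrt{3575274} \approx 1890.8 i$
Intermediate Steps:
$y{\left(K,c \right)} = -17 + c^{2}$ ($y{\left(K,c \right)} = -9 + \left(c c - 8\right) = -9 + \left(c^{2} - 8\right) = -9 + \left(-8 + c^{2}\right) = -17 + c^{2}$)
$D{\left(Z \right)} = 26 + 5 Z$ ($D{\left(Z \right)} = 3 - \left(-23 + Z \left(-5\right)\right) = 3 - \left(-23 - 5 Z\right) = 3 + \left(23 + 5 Z\right) = 26 + 5 Z$)
$r = -1603202$ ($r = -1059308 - 543894 = -1603202$)
$x = -3578340$ ($x = -1603202 - 1975138 = -3578340$)
$\sqrt{x + D{\left(y{\left(-20,25 \right)} \right)}} = \sqrt{-3578340 + \left(26 + 5 \left(-17 + 25^{2}\right)\right)} = \sqrt{-3578340 + \left(26 + 5 \left(-17 + 625\right)\right)} = \sqrt{-3578340 + \left(26 + 5 \cdot 608\right)} = \sqrt{-3578340 + \left(26 + 3040\right)} = \sqrt{-3578340 + 3066} = \sqrt{-3575274} = i \sqrt{3575274}$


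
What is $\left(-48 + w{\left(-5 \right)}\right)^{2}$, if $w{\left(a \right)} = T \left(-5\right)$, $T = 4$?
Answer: $4624$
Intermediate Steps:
$w{\left(a \right)} = -20$ ($w{\left(a \right)} = 4 \left(-5\right) = -20$)
$\left(-48 + w{\left(-5 \right)}\right)^{2} = \left(-48 - 20\right)^{2} = \left(-68\right)^{2} = 4624$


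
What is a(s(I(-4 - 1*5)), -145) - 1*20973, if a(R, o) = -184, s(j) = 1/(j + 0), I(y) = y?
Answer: -21157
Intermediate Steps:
s(j) = 1/j
a(s(I(-4 - 1*5)), -145) - 1*20973 = -184 - 1*20973 = -184 - 20973 = -21157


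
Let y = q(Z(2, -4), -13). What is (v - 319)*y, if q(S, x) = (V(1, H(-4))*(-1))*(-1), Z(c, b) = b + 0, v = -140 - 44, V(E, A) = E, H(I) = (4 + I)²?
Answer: -503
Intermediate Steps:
v = -184
Z(c, b) = b
q(S, x) = 1 (q(S, x) = (1*(-1))*(-1) = -1*(-1) = 1)
y = 1
(v - 319)*y = (-184 - 319)*1 = -503*1 = -503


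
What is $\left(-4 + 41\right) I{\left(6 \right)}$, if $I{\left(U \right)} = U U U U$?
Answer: $47952$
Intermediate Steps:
$I{\left(U \right)} = U^{4}$ ($I{\left(U \right)} = U U^{2} U = U^{3} U = U^{4}$)
$\left(-4 + 41\right) I{\left(6 \right)} = \left(-4 + 41\right) 6^{4} = 37 \cdot 1296 = 47952$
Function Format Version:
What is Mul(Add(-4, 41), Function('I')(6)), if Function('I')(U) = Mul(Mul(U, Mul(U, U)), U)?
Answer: 47952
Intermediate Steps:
Function('I')(U) = Pow(U, 4) (Function('I')(U) = Mul(Mul(U, Pow(U, 2)), U) = Mul(Pow(U, 3), U) = Pow(U, 4))
Mul(Add(-4, 41), Function('I')(6)) = Mul(Add(-4, 41), Pow(6, 4)) = Mul(37, 1296) = 47952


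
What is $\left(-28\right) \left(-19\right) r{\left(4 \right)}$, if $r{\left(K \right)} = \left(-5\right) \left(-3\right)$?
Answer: $7980$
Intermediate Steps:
$r{\left(K \right)} = 15$
$\left(-28\right) \left(-19\right) r{\left(4 \right)} = \left(-28\right) \left(-19\right) 15 = 532 \cdot 15 = 7980$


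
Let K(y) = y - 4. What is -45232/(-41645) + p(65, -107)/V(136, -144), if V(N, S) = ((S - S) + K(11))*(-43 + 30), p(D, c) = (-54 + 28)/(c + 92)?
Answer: 933214/874545 ≈ 1.0671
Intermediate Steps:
p(D, c) = -26/(92 + c)
K(y) = -4 + y
V(N, S) = -91 (V(N, S) = ((S - S) + (-4 + 11))*(-43 + 30) = (0 + 7)*(-13) = 7*(-13) = -91)
-45232/(-41645) + p(65, -107)/V(136, -144) = -45232/(-41645) - 26/(92 - 107)/(-91) = -45232*(-1/41645) - 26/(-15)*(-1/91) = 45232/41645 - 26*(-1/15)*(-1/91) = 45232/41645 + (26/15)*(-1/91) = 45232/41645 - 2/105 = 933214/874545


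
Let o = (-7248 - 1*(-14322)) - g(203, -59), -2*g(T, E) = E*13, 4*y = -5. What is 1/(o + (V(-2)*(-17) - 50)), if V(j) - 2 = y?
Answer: 4/26511 ≈ 0.00015088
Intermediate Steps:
y = -5/4 (y = (¼)*(-5) = -5/4 ≈ -1.2500)
V(j) = ¾ (V(j) = 2 - 5/4 = ¾)
g(T, E) = -13*E/2 (g(T, E) = -E*13/2 = -13*E/2)
o = 13381/2 (o = (-7248 - 1*(-14322)) - (-13)*(-59)/2 = (-7248 + 14322) - 1*767/2 = 7074 - 767/2 = 13381/2 ≈ 6690.5)
1/(o + (V(-2)*(-17) - 50)) = 1/(13381/2 + ((¾)*(-17) - 50)) = 1/(13381/2 + (-51/4 - 50)) = 1/(13381/2 - 251/4) = 1/(26511/4) = 4/26511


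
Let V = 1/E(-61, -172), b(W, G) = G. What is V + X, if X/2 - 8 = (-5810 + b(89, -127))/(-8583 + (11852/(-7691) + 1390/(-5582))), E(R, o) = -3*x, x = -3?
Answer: 4835696522441/276416258850 ≈ 17.494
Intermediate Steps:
E(R, o) = 9 (E(R, o) = -3*(-3) = 9)
X = 533887067199/30712917650 (X = 16 + 2*((-5810 - 127)/(-8583 + (11852/(-7691) + 1390/(-5582)))) = 16 + 2*(-5937/(-8583 + (11852*(-1/7691) + 1390*(-1/5582)))) = 16 + 2*(-5937/(-8583 + (-11852/7691 - 695/2791))) = 16 + 2*(-5937/(-8583 - 38424177/21465581)) = 16 + 2*(-5937/(-184277505900/21465581)) = 16 + 2*(-5937*(-21465581/184277505900)) = 16 + 2*(42480384799/61425835300) = 16 + 42480384799/30712917650 = 533887067199/30712917650 ≈ 17.383)
V = ⅑ (V = 1/9 = ⅑ ≈ 0.11111)
V + X = ⅑ + 533887067199/30712917650 = 4835696522441/276416258850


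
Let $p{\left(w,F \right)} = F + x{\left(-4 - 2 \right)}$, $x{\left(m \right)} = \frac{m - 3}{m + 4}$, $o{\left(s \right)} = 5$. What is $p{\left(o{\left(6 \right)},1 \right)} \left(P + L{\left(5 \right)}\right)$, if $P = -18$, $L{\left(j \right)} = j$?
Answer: $- \frac{143}{2} \approx -71.5$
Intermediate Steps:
$x{\left(m \right)} = \frac{-3 + m}{4 + m}$
$p{\left(w,F \right)} = \frac{9}{2} + F$ ($p{\left(w,F \right)} = F + \frac{-3 - 6}{4 - 6} = F + \frac{1}{-2} \left(-9\right) = F - - \frac{9}{2} = F + \frac{9}{2} = \frac{9}{2} + F$)
$p{\left(o{\left(6 \right)},1 \right)} \left(P + L{\left(5 \right)}\right) = \left(\frac{9}{2} + 1\right) \left(-18 + 5\right) = \frac{11}{2} \left(-13\right) = - \frac{143}{2}$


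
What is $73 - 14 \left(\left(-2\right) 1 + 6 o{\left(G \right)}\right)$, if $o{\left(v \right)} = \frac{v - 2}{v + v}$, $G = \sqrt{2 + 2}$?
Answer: $101$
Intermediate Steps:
$G = 2$ ($G = \sqrt{4} = 2$)
$o{\left(v \right)} = \frac{-2 + v}{2 v}$
$73 - 14 \left(\left(-2\right) 1 + 6 o{\left(G \right)}\right) = 73 - 14 \left(\left(-2\right) 1 + 6 \frac{-2 + 2}{2 \cdot 2}\right) = 73 - 14 \left(-2 + 6 \cdot \frac{1}{2} \cdot \frac{1}{2} \cdot 0\right) = 73 - 14 \left(-2 + 6 \cdot 0\right) = 73 - 14 \left(-2 + 0\right) = 73 - -28 = 73 + 28 = 101$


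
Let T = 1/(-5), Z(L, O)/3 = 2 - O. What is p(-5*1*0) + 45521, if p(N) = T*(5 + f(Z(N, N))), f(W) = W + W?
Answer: 227588/5 ≈ 45518.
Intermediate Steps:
Z(L, O) = 6 - 3*O (Z(L, O) = 3*(2 - O) = 6 - 3*O)
f(W) = 2*W
T = -⅕ ≈ -0.20000
p(N) = -17/5 + 6*N/5 (p(N) = -(5 + 2*(6 - 3*N))/5 = -(5 + (12 - 6*N))/5 = -(17 - 6*N)/5 = -17/5 + 6*N/5)
p(-5*1*0) + 45521 = (-17/5 + 6*(-5*1*0)/5) + 45521 = (-17/5 + 6*(-5*0)/5) + 45521 = (-17/5 + (6/5)*0) + 45521 = (-17/5 + 0) + 45521 = -17/5 + 45521 = 227588/5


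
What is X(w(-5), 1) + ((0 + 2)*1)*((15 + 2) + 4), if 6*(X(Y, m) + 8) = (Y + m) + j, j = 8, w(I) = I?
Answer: 104/3 ≈ 34.667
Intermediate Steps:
X(Y, m) = -20/3 + Y/6 + m/6 (X(Y, m) = -8 + ((Y + m) + 8)/6 = -8 + (8 + Y + m)/6 = -8 + (4/3 + Y/6 + m/6) = -20/3 + Y/6 + m/6)
X(w(-5), 1) + ((0 + 2)*1)*((15 + 2) + 4) = (-20/3 + (⅙)*(-5) + (⅙)*1) + ((0 + 2)*1)*((15 + 2) + 4) = (-20/3 - ⅚ + ⅙) + (2*1)*(17 + 4) = -22/3 + 2*21 = -22/3 + 42 = 104/3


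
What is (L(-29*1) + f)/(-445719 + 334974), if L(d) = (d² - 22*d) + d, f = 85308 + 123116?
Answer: -69958/36915 ≈ -1.8951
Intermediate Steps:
f = 208424
L(d) = d² - 21*d
(L(-29*1) + f)/(-445719 + 334974) = ((-29*1)*(-21 - 29*1) + 208424)/(-445719 + 334974) = (-29*(-21 - 29) + 208424)/(-110745) = (-29*(-50) + 208424)*(-1/110745) = (1450 + 208424)*(-1/110745) = 209874*(-1/110745) = -69958/36915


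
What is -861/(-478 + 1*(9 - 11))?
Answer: 287/160 ≈ 1.7938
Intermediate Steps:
-861/(-478 + 1*(9 - 11)) = -861/(-478 + 1*(-2)) = -861/(-478 - 2) = -861/(-480) = -861*(-1/480) = 287/160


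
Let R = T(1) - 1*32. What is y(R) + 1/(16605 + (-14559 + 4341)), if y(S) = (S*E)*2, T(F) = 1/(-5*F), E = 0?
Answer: 1/6387 ≈ 0.00015657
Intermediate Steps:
T(F) = -1/(5*F)
R = -161/5 (R = -⅕/1 - 1*32 = -⅕*1 - 32 = -⅕ - 32 = -161/5 ≈ -32.200)
y(S) = 0 (y(S) = (S*0)*2 = 0*2 = 0)
y(R) + 1/(16605 + (-14559 + 4341)) = 0 + 1/(16605 + (-14559 + 4341)) = 0 + 1/(16605 - 10218) = 0 + 1/6387 = 1/6387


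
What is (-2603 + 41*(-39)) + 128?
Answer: -4074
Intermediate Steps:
(-2603 + 41*(-39)) + 128 = (-2603 - 1599) + 128 = -4202 + 128 = -4074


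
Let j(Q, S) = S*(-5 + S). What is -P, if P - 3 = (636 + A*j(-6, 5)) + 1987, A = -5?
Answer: -2626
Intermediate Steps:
P = 2626 (P = 3 + ((636 - 25*(-5 + 5)) + 1987) = 3 + ((636 - 25*0) + 1987) = 3 + ((636 - 5*0) + 1987) = 3 + ((636 + 0) + 1987) = 3 + (636 + 1987) = 3 + 2623 = 2626)
-P = -1*2626 = -2626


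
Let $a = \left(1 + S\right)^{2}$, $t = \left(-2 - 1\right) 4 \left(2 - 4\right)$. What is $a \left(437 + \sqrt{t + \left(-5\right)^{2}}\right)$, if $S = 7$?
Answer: $28416$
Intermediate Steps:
$t = 24$ ($t = \left(-3\right) 4 \left(-2\right) = \left(-12\right) \left(-2\right) = 24$)
$a = 64$ ($a = \left(1 + 7\right)^{2} = 8^{2} = 64$)
$a \left(437 + \sqrt{t + \left(-5\right)^{2}}\right) = 64 \left(437 + \sqrt{24 + \left(-5\right)^{2}}\right) = 64 \left(437 + \sqrt{24 + 25}\right) = 64 \left(437 + \sqrt{49}\right) = 64 \left(437 + 7\right) = 64 \cdot 444 = 28416$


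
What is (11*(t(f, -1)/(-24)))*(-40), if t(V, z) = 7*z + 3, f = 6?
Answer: -220/3 ≈ -73.333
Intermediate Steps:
t(V, z) = 3 + 7*z
(11*(t(f, -1)/(-24)))*(-40) = (11*((3 + 7*(-1))/(-24)))*(-40) = (11*((3 - 7)*(-1/24)))*(-40) = (11*(-4*(-1/24)))*(-40) = (11*(⅙))*(-40) = (11/6)*(-40) = -220/3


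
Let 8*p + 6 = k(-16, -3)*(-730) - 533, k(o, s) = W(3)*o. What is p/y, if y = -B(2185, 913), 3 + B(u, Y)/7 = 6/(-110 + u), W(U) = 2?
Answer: 15784525/116088 ≈ 135.97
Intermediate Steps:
B(u, Y) = -21 + 42/(-110 + u) (B(u, Y) = -21 + 7*(6/(-110 + u)) = -21 + 42/(-110 + u))
k(o, s) = 2*o
p = 22821/8 (p = -3/4 + ((2*(-16))*(-730) - 533)/8 = -3/4 + (-32*(-730) - 533)/8 = -3/4 + (23360 - 533)/8 = -3/4 + (1/8)*22827 = -3/4 + 22827/8 = 22821/8 ≈ 2852.6)
y = 43533/2075 (y = -21*(112 - 1*2185)/(-110 + 2185) = -21*(112 - 2185)/2075 = -21*(-2073)/2075 = -1*(-43533/2075) = 43533/2075 ≈ 20.980)
p/y = 22821/(8*(43533/2075)) = (22821/8)*(2075/43533) = 15784525/116088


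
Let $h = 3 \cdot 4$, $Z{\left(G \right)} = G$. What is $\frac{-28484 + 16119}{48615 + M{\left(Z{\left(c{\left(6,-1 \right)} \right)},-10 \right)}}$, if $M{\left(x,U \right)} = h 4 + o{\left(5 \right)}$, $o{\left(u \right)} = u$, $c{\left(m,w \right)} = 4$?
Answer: $- \frac{12365}{48668} \approx -0.25407$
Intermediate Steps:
$h = 12$
$M{\left(x,U \right)} = 53$ ($M{\left(x,U \right)} = 12 \cdot 4 + 5 = 48 + 5 = 53$)
$\frac{-28484 + 16119}{48615 + M{\left(Z{\left(c{\left(6,-1 \right)} \right)},-10 \right)}} = \frac{-28484 + 16119}{48615 + 53} = - \frac{12365}{48668}$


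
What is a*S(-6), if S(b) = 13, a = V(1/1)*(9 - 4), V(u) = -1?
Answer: -65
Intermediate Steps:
a = -5 (a = -(9 - 4) = -1*5 = -5)
a*S(-6) = -5*13 = -65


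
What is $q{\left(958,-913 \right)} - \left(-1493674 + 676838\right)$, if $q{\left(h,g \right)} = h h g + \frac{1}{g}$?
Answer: $- \frac{764273848449}{913} \approx -8.371 \cdot 10^{8}$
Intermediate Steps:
$q{\left(h,g \right)} = \frac{1}{g} + g h^{2}$ ($q{\left(h,g \right)} = h^{2} g + \frac{1}{g} = g h^{2} + \frac{1}{g} = \frac{1}{g} + g h^{2}$)
$q{\left(958,-913 \right)} - \left(-1493674 + 676838\right) = \left(\frac{1}{-913} - 913 \cdot 958^{2}\right) - \left(-1493674 + 676838\right) = \left(- \frac{1}{913} - 837918532\right) - -816836 = \left(- \frac{1}{913} - 837918532\right) + 816836 = - \frac{765019619717}{913} + 816836 = - \frac{764273848449}{913}$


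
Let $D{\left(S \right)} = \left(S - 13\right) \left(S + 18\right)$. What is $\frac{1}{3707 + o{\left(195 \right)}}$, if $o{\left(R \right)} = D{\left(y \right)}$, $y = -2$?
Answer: $\frac{1}{3467} \approx 0.00028843$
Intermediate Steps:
$D{\left(S \right)} = \left(-13 + S\right) \left(18 + S\right)$
$o{\left(R \right)} = -240$ ($o{\left(R \right)} = -234 + \left(-2\right)^{2} + 5 \left(-2\right) = -234 + 4 - 10 = -240$)
$\frac{1}{3707 + o{\left(195 \right)}} = \frac{1}{3707 - 240} = \frac{1}{3467}$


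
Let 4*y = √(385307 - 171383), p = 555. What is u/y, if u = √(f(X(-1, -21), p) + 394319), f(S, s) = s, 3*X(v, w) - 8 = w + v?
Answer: 2*√21118256394/53481 ≈ 5.4345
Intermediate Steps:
X(v, w) = 8/3 + v/3 + w/3 (X(v, w) = 8/3 + (w + v)/3 = 8/3 + (v + w)/3 = 8/3 + (v/3 + w/3) = 8/3 + v/3 + w/3)
y = √53481/2 (y = √(385307 - 171383)/4 = √213924/4 = (2*√53481)/4 = √53481/2 ≈ 115.63)
u = √394874 (u = √(555 + 394319) = √394874 ≈ 628.39)
u/y = √394874/((√53481/2)) = √394874*(2*√53481/53481) = 2*√21118256394/53481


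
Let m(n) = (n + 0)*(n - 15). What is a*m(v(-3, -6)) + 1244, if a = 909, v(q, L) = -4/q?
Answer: -15320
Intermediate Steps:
m(n) = n*(-15 + n)
a*m(v(-3, -6)) + 1244 = 909*((-4/(-3))*(-15 - 4/(-3))) + 1244 = 909*((-4*(-⅓))*(-15 - 4*(-⅓))) + 1244 = 909*(4*(-15 + 4/3)/3) + 1244 = 909*((4/3)*(-41/3)) + 1244 = 909*(-164/9) + 1244 = -16564 + 1244 = -15320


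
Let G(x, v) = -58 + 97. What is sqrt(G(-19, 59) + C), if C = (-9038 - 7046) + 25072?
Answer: 3*sqrt(1003) ≈ 95.010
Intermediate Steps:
G(x, v) = 39
C = 8988 (C = -16084 + 25072 = 8988)
sqrt(G(-19, 59) + C) = sqrt(39 + 8988) = sqrt(9027) = 3*sqrt(1003)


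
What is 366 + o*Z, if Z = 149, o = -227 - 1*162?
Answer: -57595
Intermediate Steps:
o = -389 (o = -227 - 162 = -389)
366 + o*Z = 366 - 389*149 = 366 - 57961 = -57595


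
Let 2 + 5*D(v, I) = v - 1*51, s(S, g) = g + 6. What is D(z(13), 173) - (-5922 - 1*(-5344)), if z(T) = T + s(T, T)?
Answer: 2869/5 ≈ 573.80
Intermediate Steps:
s(S, g) = 6 + g
z(T) = 6 + 2*T (z(T) = T + (6 + T) = 6 + 2*T)
D(v, I) = -53/5 + v/5 (D(v, I) = -⅖ + (v - 1*51)/5 = -⅖ + (v - 51)/5 = -⅖ + (-51 + v)/5 = -⅖ + (-51/5 + v/5) = -53/5 + v/5)
D(z(13), 173) - (-5922 - 1*(-5344)) = (-53/5 + (6 + 2*13)/5) - (-5922 - 1*(-5344)) = (-53/5 + (6 + 26)/5) - (-5922 + 5344) = (-53/5 + (⅕)*32) - 1*(-578) = (-53/5 + 32/5) + 578 = -21/5 + 578 = 2869/5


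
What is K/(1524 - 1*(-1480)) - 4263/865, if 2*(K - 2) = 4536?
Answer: -5421251/1299230 ≈ -4.1727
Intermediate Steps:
K = 2270 (K = 2 + (½)*4536 = 2 + 2268 = 2270)
K/(1524 - 1*(-1480)) - 4263/865 = 2270/(1524 - 1*(-1480)) - 4263/865 = 2270/(1524 + 1480) - 4263*1/865 = 2270/3004 - 4263/865 = 2270*(1/3004) - 4263/865 = 1135/1502 - 4263/865 = -5421251/1299230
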